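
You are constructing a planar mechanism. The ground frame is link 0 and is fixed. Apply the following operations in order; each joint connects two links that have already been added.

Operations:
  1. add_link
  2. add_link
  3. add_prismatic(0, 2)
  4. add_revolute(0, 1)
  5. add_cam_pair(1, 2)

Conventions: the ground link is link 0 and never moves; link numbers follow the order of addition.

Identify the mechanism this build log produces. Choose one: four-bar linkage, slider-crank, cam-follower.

links: 3 (incl. ground); joints: 1 revolute, 1 prismatic, 1 higher (cam) pair, forming one closed loop
3 links, revolute + prismatic + higher pair in one loop → cam-follower

cam-follower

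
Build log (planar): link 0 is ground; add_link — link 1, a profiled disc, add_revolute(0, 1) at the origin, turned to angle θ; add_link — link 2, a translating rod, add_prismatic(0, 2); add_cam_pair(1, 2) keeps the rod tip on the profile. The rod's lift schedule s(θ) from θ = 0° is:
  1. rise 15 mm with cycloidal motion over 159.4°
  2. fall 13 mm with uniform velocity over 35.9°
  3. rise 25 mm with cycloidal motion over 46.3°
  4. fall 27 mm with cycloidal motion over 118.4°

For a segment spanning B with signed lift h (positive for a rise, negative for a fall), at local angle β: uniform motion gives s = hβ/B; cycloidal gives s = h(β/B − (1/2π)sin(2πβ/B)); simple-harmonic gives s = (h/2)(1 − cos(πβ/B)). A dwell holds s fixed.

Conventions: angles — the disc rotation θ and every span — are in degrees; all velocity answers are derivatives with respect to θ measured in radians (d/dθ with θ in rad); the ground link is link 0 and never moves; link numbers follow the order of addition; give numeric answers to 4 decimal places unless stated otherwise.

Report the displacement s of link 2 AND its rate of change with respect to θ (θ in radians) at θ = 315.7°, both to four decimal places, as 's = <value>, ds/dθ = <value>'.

seg 1 [0°–159.4°] cycloidal, h=15: full span → s += 15 → s = 15.0000
seg 2 [159.4°–195.3°] uniform, h=-13: full span → s += -13 → s = 2.0000
seg 3 [195.3°–241.6°] cycloidal, h=25: full span → s += 25 → s = 27.0000
seg 4 [241.6°–360°] cycloidal, h=-27: θ=315.7° here. β=74.1, B=118.4. -27·(0.6258 − sin(2π·0.6258)/(2π)) = -19.9525 → s = 7.0475
velocity in seg [241.6°–360°] (cycloidal), θ in radians: β = 74.1° = 1.2933 rad, B = 118.4° = 2.0665 rad; ds/dθ = (h/B)(1 − cos(2πβ/B)) = ((-27)/2.0665)(1 − cos(2π·0.6258)) = -22.255490 mm/rad

s = 7.0475, ds/dθ = -22.2555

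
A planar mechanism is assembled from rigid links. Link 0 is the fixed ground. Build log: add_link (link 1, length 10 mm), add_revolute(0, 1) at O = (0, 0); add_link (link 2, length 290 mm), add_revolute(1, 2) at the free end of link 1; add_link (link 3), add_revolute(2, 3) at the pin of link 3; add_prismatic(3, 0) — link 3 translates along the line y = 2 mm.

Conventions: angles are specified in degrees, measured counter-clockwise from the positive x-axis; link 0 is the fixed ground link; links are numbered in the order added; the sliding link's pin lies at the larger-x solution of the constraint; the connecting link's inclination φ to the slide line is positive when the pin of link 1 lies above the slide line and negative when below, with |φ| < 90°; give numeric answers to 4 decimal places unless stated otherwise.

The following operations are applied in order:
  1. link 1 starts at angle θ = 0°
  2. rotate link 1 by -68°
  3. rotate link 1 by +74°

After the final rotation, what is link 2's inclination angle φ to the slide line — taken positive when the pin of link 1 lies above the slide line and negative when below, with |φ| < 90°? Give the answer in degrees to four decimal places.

geometry: r = 10 mm, L = 290 mm, e = 2 mm; θ starts at 0°
rotate link 1 by -68°: θ ← 0° -68° = -68°
rotate link 1 by +74°: θ ← -68° +74° = 6°
h = r sin θ − e = 1.045285 − 2 = -0.954715
sin φ = h / L = -0.954715 / 290 = -0.00329212
φ = arcsin(-0.00329212) = -0.188625°

-0.1886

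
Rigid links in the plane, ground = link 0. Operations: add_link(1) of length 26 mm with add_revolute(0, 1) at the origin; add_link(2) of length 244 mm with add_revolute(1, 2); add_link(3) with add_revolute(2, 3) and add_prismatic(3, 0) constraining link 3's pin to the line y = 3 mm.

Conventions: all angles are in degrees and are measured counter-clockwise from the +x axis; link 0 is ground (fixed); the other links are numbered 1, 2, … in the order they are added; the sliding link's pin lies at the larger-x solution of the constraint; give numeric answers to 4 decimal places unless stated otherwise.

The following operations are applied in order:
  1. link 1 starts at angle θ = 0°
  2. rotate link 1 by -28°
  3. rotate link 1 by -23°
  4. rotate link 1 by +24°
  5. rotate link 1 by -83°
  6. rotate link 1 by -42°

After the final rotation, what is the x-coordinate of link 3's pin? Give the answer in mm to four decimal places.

geometry: r = 26 mm, L = 244 mm, e = 3 mm; θ starts at 0°
rotate link 1 by -28°: θ ← 0° -28° = -28°
rotate link 1 by -23°: θ ← -28° -23° = -51°
rotate link 1 by +24°: θ ← -51° +24° = -27°
rotate link 1 by -83°: θ ← -27° -83° = -110°
rotate link 1 by -42°: θ ← -110° -42° = -152°
crank pin P = (r cos θ, r sin θ) = (-22.956637, -12.206261)
h = r sin θ − e = -12.206261 − 3 = -15.206261
x = r cos θ + √(L² − h²) = -22.956637 + 243.525706 = 220.569069

220.5691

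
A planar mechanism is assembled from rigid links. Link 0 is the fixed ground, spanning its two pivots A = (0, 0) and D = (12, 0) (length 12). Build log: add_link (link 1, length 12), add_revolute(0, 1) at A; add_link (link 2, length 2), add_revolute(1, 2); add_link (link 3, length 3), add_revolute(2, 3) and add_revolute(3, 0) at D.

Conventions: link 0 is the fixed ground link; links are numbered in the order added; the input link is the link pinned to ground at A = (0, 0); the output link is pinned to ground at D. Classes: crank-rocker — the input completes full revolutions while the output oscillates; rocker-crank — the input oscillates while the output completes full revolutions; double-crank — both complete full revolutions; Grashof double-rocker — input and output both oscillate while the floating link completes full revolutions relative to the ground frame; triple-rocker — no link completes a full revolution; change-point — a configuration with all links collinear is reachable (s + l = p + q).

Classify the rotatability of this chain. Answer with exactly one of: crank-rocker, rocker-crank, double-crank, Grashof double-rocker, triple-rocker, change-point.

lengths: ground=12, input=12, coupler=2, output=3
sorted: s=2 (shortest), l=12 (longest), p+q=15
s + l = 14 vs p + q = 15
s + l < p + q (Grashof) with shortest = coupler link → Grashof double-rocker

Grashof double-rocker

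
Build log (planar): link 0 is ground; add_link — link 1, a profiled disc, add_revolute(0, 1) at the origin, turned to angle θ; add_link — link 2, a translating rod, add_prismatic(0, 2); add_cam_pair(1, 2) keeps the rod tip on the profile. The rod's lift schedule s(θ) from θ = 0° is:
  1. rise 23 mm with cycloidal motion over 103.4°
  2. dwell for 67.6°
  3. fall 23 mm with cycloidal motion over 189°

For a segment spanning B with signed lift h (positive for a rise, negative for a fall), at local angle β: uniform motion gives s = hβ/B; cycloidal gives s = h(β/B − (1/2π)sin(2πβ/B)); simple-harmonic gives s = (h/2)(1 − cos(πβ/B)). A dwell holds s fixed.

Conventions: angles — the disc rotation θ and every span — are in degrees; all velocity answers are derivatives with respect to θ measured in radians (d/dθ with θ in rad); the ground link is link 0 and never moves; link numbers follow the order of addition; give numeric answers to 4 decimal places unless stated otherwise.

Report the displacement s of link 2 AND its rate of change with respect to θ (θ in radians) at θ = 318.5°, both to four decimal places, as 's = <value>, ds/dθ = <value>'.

seg 1 [0°–103.4°] cycloidal, h=23: full span → s += 23 → s = 23.0000
seg 2 [103.4°–171°] dwell: s stays 23.0000
seg 3 [171°–360°] cycloidal, h=-23: θ=318.5° here. β=147.5, B=189. -23·(0.7804 − sin(2π·0.7804)/(2π)) = -21.5436 → s = 1.4564
velocity in seg [171°–360°] (cycloidal), θ in radians: β = 147.5° = 2.5744 rad, B = 189° = 3.2987 rad; ds/dθ = (h/B)(1 − cos(2πβ/B)) = ((-23)/3.2987)(1 − cos(2π·0.7804)) = -5.647775 mm/rad

s = 1.4564, ds/dθ = -5.6478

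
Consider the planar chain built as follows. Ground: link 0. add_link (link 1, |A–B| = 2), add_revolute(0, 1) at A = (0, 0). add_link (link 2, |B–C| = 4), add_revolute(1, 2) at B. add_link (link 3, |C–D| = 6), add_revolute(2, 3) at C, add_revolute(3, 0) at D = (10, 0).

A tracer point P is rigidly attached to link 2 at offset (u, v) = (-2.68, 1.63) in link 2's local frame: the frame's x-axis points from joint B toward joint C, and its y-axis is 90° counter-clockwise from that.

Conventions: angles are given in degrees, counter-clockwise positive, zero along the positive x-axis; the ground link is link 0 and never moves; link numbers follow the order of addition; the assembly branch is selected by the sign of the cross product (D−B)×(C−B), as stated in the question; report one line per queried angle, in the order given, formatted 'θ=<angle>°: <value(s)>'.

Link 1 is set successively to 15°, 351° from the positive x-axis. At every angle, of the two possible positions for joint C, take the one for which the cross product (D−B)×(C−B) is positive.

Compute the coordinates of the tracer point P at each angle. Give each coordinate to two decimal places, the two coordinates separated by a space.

A=(0,0), D=(10.00,0)
θ=15°: B = A + 2.00·(cos15°, sin15°) = (1.9319, 0.5176)
θ=15°: |BD| = 8.0847
θ=15°: circle(B,4.00) ∩ circle(D,6.00): a=2.8055, h=2.8512
θ=15°:   candidates: C₊=(4.9141,3.1834) cross=23.051; C₋=(4.5490,-2.5073) cross=-23.051
θ=15°:   branch + wants cross > 0 → take C=(4.9141,3.1834) (cross=23.051)
θ=15°: ex = (C−B)/|BC| = (0.7456,0.6664); ey = (-0.6664,0.7456)
θ=15°: P = B + -2.68·ex + 1.63·ey = (-1.1525,-0.0531)
θ=351°: B = A + 2.00·(cos351°, sin351°) = (1.9754, -0.3129)
θ=351°: |BD| = 8.0307
θ=351°: circle(B,4.00) ∩ circle(D,6.00): a=2.7701, h=2.8855
θ=351°:   candidates: C₊=(4.6310,2.6784) cross=23.173; C₋=(4.8558,-3.0883) cross=-23.173
θ=351°:   branch + wants cross > 0 → take C=(4.6310,2.6784) (cross=23.173)
θ=351°: ex = (C−B)/|BC| = (0.6639,0.7478); ey = (-0.7478,0.6639)
θ=351°: P = B + -2.68·ex + 1.63·ey = (-1.0228,-1.2349)

θ=15°: -1.15 -0.05
θ=351°: -1.02 -1.23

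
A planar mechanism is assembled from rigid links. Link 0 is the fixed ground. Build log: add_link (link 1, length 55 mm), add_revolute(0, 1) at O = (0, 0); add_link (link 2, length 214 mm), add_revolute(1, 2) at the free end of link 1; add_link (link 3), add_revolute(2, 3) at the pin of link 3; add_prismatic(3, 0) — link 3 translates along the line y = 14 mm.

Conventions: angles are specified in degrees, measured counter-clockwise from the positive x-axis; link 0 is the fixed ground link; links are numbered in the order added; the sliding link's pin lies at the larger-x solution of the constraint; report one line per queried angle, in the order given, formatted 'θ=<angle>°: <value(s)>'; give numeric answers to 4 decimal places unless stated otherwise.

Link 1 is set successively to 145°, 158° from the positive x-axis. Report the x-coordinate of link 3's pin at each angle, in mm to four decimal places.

geometry: r = 55 mm, L = 214 mm, e = 14 mm
θ=145°: crank pin P = (r cos θ, r sin θ) = (-45.053362, 31.546704)
θ=145°: h = r sin θ − e = 31.546704 − 14 = 17.546704
θ=145°: x = r cos θ + √(L² − h²) = -45.053362 + 213.279425 = 168.226063
θ=158°: crank pin P = (r cos θ, r sin θ) = (-50.995112, 20.603363)
θ=158°: h = r sin θ − e = 20.603363 − 14 = 6.603363
θ=158°: x = r cos θ + √(L² − h²) = -50.995112 + 213.898096 = 162.902984

θ=145°: 168.2261
θ=158°: 162.9030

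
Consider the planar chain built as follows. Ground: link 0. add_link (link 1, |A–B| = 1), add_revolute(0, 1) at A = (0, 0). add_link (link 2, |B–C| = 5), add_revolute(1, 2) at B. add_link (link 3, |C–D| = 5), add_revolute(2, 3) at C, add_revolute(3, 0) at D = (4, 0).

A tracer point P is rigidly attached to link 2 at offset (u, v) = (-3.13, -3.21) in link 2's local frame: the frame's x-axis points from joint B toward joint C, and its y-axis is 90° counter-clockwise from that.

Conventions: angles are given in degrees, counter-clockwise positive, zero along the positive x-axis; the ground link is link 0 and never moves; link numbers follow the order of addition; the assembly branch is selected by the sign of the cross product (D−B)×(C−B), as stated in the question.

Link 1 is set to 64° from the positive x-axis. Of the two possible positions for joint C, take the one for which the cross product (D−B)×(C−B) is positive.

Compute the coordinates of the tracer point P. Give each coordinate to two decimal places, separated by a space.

A=(0,0), D=(4.00,0)
B = A + 1.00·(cos64°, sin64°) = (0.4384, 0.8988)
|BD| = 3.6733
circle(B,5.00) ∩ circle(D,5.00): a=1.8366, h=4.6505
  candidates: C₊=(3.3571,4.9585) cross=17.082; C₋=(1.0813,-4.0597) cross=-17.082
  branch + wants cross > 0 → take C=(3.3571,4.9585) (cross=17.082)
ex = (C−B)/|BC| = (0.5837,0.8119); ey = (-0.8119,0.5837)
P = B + -3.13·ex + -3.21·ey = (1.2176,-3.5164)

1.22 -3.52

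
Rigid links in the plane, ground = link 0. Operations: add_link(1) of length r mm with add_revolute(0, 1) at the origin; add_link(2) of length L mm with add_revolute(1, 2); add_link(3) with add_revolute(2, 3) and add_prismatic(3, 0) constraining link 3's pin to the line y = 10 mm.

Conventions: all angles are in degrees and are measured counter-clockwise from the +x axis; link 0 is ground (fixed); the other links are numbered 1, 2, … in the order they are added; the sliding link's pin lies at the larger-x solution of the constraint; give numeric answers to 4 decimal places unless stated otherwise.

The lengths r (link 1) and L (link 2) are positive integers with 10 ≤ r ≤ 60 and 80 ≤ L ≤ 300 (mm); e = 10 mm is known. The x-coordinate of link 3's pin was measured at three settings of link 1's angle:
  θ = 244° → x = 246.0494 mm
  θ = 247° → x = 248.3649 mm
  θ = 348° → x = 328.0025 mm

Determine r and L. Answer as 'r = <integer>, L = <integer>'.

constraint per measurement: (x − r cos θ)² + (r sin θ − e)² = L²
subtracting the θ₁ and θ₂ equations cancels the r² and L² terms:
r = (x₁² − x₂²) / (2[(x₁cos θ₁ + e sin θ₁) − (x₂cos θ₂ + e sin θ₂)]) = 54.0010 → r = 54
L² = (x₁ − r cos θ₁)² + (r sin θ₁ − e)² = 76175.9882 → L = 276.0000 → L = 276
check at θ₃=348°: x = 328.0025 (printed 328.0025) ✓

r = 54, L = 276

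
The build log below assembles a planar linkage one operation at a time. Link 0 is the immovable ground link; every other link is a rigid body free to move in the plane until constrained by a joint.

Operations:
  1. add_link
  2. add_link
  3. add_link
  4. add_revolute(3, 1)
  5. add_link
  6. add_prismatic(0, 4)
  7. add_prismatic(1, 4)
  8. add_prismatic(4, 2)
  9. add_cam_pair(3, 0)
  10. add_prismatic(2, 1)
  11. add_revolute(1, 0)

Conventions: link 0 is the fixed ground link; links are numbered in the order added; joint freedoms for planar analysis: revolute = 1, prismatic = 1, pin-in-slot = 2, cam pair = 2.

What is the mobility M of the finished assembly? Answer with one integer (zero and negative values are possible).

L=1 J1=0 J2=0
add link → L=2 J1=0 J2=0
add link → L=3 J1=0 J2=0
add link → L=4 J1=0 J2=0
R@3,1 dof=1 J1 → L=4 J1=1 J2=0
add link → L=5 J1=1 J2=0
P@0,4 dof=1 J1 → L=5 J1=2 J2=0
P@1,4 dof=1 J1 → L=5 J1=3 J2=0
P@4,2 dof=1 J1 → L=5 J1=4 J2=0
C@3,0 dof=2 J2 → L=5 J1=4 J2=1
P@2,1 dof=1 J1 → L=5 J1=5 J2=1
R@1,0 dof=1 J1 → L=5 J1=6 J2=1
M=3(L−1)−2J1−J2=3·4−2·6−1=-1

M = -1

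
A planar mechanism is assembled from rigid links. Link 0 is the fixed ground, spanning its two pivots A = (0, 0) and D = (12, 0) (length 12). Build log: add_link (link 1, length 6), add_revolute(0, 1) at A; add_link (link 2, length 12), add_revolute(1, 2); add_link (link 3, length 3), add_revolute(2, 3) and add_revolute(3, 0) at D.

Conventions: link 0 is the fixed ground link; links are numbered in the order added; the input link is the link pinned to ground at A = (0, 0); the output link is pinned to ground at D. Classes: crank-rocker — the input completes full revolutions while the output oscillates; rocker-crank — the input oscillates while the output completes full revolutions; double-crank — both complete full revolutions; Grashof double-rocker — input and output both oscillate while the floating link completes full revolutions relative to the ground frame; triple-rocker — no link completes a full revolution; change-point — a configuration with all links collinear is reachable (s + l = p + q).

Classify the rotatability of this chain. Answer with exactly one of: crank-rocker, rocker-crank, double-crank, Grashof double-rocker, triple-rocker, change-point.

lengths: ground=12, input=6, coupler=12, output=3
sorted: s=3 (shortest), l=12 (longest), p+q=18
s + l = 15 vs p + q = 18
s + l < p + q (Grashof) with shortest = output link → rocker-crank

rocker-crank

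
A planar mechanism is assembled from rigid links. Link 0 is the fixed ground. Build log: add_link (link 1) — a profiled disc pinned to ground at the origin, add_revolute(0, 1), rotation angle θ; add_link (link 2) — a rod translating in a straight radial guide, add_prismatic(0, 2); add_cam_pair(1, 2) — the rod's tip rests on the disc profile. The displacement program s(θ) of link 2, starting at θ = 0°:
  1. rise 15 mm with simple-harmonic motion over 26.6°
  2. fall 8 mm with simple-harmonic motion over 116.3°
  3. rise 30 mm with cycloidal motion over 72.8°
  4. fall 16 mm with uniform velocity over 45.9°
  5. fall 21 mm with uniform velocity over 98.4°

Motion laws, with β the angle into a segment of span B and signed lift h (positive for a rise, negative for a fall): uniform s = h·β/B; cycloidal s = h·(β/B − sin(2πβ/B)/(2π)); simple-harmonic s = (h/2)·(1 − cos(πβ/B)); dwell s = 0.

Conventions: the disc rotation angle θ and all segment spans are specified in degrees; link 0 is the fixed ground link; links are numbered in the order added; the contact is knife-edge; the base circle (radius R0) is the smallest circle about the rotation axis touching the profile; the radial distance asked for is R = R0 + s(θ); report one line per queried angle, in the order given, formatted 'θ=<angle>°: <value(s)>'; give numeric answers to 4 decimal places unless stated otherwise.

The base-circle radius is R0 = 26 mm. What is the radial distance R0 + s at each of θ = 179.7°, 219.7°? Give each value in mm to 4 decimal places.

seg 1 [0°–26.6°] simple-harmonic, h=15: full span → s += 15 → s = 15.0000
seg 2 [26.6°–142.9°] simple-harmonic, h=-8: full span → s += -8 → s = 7.0000
seg 3 [142.9°–215.7°] cycloidal, h=30: θ=179.7° here. β=36.8, B=72.8. 30·(0.5055 − sin(2π·0.5055)/(2π)) = 15.3296 → s = 22.3296
seg 3 [142.9°–215.7°] cycloidal, h=30: full span → s += 30 → s = 37.0000
seg 4 [215.7°–261.6°] uniform, h=-16: θ=219.7° here. β=4, B=45.9. -16·4/45.9 = -1.3943 → s = 35.6057
θ=179.7°: R = R0 + s = 26 + 22.3296 = 48.3296
θ=219.7°: R = R0 + s = 26 + 35.6057 = 61.6057

θ=179.7°: 48.3296
θ=219.7°: 61.6057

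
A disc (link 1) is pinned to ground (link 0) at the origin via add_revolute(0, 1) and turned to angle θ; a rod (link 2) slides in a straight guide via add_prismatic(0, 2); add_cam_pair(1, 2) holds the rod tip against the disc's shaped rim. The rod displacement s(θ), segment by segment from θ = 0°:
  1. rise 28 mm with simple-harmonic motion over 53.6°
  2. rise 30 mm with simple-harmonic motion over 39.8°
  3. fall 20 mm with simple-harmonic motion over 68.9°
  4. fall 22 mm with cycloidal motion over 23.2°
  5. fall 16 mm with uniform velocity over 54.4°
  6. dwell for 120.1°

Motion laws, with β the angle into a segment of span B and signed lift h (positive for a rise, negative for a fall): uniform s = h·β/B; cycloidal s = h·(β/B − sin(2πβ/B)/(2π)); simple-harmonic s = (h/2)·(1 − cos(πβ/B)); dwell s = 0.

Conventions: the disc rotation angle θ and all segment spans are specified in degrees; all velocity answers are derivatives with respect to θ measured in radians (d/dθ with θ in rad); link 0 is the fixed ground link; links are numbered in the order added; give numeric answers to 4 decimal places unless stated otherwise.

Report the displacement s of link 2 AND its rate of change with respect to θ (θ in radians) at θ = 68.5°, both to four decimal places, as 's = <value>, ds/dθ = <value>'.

segment 1 (0° to 53.6°, simple-harmonic, h = 28) is passed completely: s = 0.0000 + (28) = 28.0000
θ = 68.5° falls in segment 2 (53.6° to 93.4°, simple-harmonic, h = 30): β = 68.5 − 53.6 = 14.9°, B = 39.8°; Δs = 30/2·(1 − cos(π·0.3744)) = 9.2324; s = 28.0000 + 9.2324 = 37.2324
velocity in seg [53.6°–93.4°] (simple-harmonic), θ in radians: β = 14.9° = 0.2601 rad, B = 39.8° = 0.6946 rad; ds/dθ = (πh/(2B)) sin(πβ/B) = (π·30/(2·0.6946)) sin(π·0.3744) = 62.623892 mm/rad

s = 37.2324, ds/dθ = 62.6239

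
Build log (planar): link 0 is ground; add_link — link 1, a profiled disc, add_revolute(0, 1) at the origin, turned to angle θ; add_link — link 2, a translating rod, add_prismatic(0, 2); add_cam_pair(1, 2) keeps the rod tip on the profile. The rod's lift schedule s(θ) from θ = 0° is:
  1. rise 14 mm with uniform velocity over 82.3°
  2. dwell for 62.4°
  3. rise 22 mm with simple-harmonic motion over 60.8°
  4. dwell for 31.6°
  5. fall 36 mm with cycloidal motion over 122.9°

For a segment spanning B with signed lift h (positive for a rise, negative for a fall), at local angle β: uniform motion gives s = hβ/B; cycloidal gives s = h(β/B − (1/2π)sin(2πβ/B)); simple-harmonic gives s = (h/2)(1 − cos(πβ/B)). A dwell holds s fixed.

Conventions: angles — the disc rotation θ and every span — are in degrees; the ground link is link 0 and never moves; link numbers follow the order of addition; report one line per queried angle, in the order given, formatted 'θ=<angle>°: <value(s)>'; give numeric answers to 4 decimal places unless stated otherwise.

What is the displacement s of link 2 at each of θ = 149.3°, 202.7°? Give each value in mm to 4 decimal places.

seg 1 [0°–82.3°] uniform, h=14: full span → s += 14 → s = 14.0000
seg 2 [82.3°–144.7°] dwell: s stays 14.0000
seg 3 [144.7°–205.5°] simple-harmonic, h=22: θ=149.3° here. β=4.6, B=60.8. 22/2·(1 − cos(π·0.0757)) = 0.3093 → s = 14.3093
seg 3 [144.7°–205.5°] simple-harmonic, h=22: θ=202.7° here. β=58, B=60.8. 22/2·(1 − cos(π·0.9539)) = 21.8851 → s = 35.8851

θ=149.3°: 14.3093
θ=202.7°: 35.8851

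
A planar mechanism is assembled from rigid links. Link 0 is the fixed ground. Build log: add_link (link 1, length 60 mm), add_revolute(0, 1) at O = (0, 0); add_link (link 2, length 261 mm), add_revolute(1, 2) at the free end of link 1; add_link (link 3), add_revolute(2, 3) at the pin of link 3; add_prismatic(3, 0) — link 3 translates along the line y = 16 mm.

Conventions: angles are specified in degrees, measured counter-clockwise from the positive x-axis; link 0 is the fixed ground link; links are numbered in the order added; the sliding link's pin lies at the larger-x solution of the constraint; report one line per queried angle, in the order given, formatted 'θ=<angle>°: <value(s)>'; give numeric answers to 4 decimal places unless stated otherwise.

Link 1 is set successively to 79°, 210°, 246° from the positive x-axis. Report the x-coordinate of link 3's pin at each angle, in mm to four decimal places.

geometry: r = 60 mm, L = 261 mm, e = 16 mm
θ=79°: crank pin P = (r cos θ, r sin θ) = (11.448540, 58.897631)
θ=79°: h = r sin θ − e = 58.897631 − 16 = 42.897631
θ=79°: x = r cos θ + √(L² − h²) = 11.448540 + 257.450565 = 268.899104
θ=210°: crank pin P = (r cos θ, r sin θ) = (-51.961524, -30.000000)
θ=210°: h = r sin θ − e = -30.000000 − 16 = -46.000000
θ=210°: x = r cos θ + √(L² − h²) = -51.961524 + 256.914383 = 204.952858
θ=246°: crank pin P = (r cos θ, r sin θ) = (-24.404199, -54.812727)
θ=246°: h = r sin θ − e = -54.812727 − 16 = -70.812727
θ=246°: x = r cos θ + √(L² − h²) = -24.404199 + 251.210186 = 226.805988

θ=79°: 268.8991
θ=210°: 204.9529
θ=246°: 226.8060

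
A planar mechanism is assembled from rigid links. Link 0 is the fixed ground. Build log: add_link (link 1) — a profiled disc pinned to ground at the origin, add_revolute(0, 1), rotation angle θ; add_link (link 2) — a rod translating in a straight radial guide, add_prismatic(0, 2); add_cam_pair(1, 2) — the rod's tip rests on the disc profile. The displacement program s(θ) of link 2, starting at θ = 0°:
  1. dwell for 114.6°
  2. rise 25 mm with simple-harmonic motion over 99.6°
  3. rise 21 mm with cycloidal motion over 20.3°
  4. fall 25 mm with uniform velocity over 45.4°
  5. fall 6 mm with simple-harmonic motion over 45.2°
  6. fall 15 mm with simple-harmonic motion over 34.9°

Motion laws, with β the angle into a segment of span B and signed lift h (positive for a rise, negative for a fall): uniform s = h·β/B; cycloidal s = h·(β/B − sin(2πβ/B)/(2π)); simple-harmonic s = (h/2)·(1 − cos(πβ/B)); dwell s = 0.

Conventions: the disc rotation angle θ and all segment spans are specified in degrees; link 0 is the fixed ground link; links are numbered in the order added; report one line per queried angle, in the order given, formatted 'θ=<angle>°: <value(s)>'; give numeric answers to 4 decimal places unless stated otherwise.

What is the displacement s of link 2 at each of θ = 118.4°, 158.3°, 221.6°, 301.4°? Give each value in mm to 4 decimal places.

seg 1 [0°–114.6°] dwell: s stays 0.0000
seg 2 [114.6°–214.2°] simple-harmonic, h=25: θ=118.4° here. β=3.8, B=99.6. 25/2·(1 − cos(π·0.0382)) = 0.0897 → s = 0.0897
seg 2 [114.6°–214.2°] simple-harmonic, h=25: θ=158.3° here. β=43.7, B=99.6. 25/2·(1 − cos(π·0.4388)) = 10.1097 → s = 10.1097
seg 2 [114.6°–214.2°] simple-harmonic, h=25: full span → s += 25 → s = 25.0000
seg 3 [214.2°–234.5°] cycloidal, h=21: θ=221.6° here. β=7.4, B=20.3. 21·(0.3645 − sin(2π·0.3645)/(2π)) = 5.1416 → s = 30.1416
seg 3 [214.2°–234.5°] cycloidal, h=21: full span → s += 21 → s = 46.0000
seg 4 [234.5°–279.9°] uniform, h=-25: full span → s += -25 → s = 21.0000
seg 5 [279.9°–325.1°] simple-harmonic, h=-6: θ=301.4° here. β=21.5, B=45.2. -6/2·(1 − cos(π·0.4757)) = -2.7709 → s = 18.2291

θ=118.4°: 0.0897
θ=158.3°: 10.1097
θ=221.6°: 30.1416
θ=301.4°: 18.2291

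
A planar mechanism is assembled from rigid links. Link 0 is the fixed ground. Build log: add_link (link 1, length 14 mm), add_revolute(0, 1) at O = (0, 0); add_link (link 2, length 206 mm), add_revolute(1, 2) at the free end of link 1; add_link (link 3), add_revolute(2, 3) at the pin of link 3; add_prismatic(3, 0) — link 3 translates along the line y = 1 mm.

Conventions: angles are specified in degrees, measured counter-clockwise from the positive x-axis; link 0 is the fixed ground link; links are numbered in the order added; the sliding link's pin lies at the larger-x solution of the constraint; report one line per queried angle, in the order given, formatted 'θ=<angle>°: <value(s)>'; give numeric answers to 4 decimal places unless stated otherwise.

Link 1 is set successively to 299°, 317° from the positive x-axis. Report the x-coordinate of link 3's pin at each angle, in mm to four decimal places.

geometry: r = 14 mm, L = 206 mm, e = 1 mm
θ=299°: crank pin P = (r cos θ, r sin θ) = (6.787335, -12.244676)
θ=299°: h = r sin θ − e = -12.244676 − 1 = -13.244676
θ=299°: x = r cos θ + √(L² − h²) = 6.787335 + 205.573779 = 212.361114
θ=317°: crank pin P = (r cos θ, r sin θ) = (10.238952, -9.547977)
θ=317°: h = r sin θ − e = -9.547977 − 1 = -10.547977
θ=317°: x = r cos θ + √(L² − h²) = 10.238952 + 205.729775 = 215.968726

θ=299°: 212.3611
θ=317°: 215.9687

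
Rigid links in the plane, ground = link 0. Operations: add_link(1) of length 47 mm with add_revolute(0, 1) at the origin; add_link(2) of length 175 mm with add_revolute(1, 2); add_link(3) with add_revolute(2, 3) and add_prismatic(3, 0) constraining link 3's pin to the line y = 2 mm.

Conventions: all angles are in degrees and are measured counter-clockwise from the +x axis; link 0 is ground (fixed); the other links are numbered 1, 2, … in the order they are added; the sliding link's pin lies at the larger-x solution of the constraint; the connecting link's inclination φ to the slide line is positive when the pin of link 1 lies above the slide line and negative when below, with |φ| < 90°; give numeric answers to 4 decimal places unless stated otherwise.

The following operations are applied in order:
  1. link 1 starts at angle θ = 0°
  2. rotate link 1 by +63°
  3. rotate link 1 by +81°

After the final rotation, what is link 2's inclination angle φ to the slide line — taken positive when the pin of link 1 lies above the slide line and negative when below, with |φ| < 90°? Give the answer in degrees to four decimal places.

geometry: r = 47 mm, L = 175 mm, e = 2 mm; θ starts at 0°
rotate link 1 by +63°: θ ← 0° +63° = 63°
rotate link 1 by +81°: θ ← 63° +81° = 144°
h = r sin θ − e = 27.625907 − 2 = 25.625907
sin φ = h / L = 25.625907 / 175 = 0.14643375
φ = arcsin(0.14643375) = 8.420314°

8.4203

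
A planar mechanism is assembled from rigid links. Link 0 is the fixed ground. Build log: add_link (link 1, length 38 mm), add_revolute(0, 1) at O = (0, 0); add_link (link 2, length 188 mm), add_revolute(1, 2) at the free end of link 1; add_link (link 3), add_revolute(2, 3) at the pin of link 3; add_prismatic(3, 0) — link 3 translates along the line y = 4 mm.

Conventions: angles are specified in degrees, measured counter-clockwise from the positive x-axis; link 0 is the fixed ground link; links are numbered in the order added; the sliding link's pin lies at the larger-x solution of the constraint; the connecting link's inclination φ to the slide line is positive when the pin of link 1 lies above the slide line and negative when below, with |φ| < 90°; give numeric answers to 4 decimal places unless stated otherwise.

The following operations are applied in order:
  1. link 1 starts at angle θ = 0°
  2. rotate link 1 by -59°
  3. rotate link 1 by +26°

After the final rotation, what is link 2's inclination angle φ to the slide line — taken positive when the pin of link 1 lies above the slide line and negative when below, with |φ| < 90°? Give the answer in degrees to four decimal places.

geometry: r = 38 mm, L = 188 mm, e = 4 mm; θ starts at 0°
rotate link 1 by -59°: θ ← 0° -59° = -59°
rotate link 1 by +26°: θ ← -59° +26° = -33°
h = r sin θ − e = -20.696283 − 4 = -24.696283
sin φ = h / L = -24.696283 / 188 = -0.13136321
φ = arcsin(-0.13136321) = -7.548374°

-7.5484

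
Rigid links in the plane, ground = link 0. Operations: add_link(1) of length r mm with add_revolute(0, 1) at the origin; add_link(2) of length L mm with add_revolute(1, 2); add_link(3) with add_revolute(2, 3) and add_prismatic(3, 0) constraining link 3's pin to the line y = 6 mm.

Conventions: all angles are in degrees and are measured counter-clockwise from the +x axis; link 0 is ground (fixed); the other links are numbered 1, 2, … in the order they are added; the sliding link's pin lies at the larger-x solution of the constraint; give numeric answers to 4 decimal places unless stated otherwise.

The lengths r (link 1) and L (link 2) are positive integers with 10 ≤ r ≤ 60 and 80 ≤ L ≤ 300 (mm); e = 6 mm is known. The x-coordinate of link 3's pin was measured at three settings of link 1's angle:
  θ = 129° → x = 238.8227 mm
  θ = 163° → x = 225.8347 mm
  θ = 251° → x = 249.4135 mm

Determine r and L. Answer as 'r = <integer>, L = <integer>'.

constraint per measurement: (x − r cos θ)² + (r sin θ − e)² = L²
subtracting the θ₁ and θ₂ equations cancels the r² and L² terms:
r = (x₁² − x₂²) / (2[(x₁cos θ₁ + e sin θ₁) − (x₂cos θ₂ + e sin θ₂)]) = 43.9998 → r = 44
L² = (x₁ − r cos θ₁)² + (r sin θ₁ − e)² = 71823.9965 → L = 268.0000 → L = 268
check at θ₃=251°: x = 249.4135 (printed 249.4135) ✓

r = 44, L = 268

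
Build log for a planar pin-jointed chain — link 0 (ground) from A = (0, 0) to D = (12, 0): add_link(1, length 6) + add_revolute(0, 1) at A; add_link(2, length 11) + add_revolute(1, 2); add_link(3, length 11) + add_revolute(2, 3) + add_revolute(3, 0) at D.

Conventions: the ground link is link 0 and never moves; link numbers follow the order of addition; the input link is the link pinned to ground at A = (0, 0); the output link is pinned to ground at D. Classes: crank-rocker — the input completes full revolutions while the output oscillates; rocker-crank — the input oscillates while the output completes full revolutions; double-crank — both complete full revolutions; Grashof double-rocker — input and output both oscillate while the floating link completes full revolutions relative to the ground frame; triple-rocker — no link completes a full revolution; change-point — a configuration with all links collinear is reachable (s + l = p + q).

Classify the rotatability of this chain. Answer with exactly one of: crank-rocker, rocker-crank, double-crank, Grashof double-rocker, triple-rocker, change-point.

lengths: ground=12, input=6, coupler=11, output=11
sorted: s=6 (shortest), l=12 (longest), p+q=22
s + l = 18 vs p + q = 22
s + l < p + q (Grashof) with shortest = input link → crank-rocker

crank-rocker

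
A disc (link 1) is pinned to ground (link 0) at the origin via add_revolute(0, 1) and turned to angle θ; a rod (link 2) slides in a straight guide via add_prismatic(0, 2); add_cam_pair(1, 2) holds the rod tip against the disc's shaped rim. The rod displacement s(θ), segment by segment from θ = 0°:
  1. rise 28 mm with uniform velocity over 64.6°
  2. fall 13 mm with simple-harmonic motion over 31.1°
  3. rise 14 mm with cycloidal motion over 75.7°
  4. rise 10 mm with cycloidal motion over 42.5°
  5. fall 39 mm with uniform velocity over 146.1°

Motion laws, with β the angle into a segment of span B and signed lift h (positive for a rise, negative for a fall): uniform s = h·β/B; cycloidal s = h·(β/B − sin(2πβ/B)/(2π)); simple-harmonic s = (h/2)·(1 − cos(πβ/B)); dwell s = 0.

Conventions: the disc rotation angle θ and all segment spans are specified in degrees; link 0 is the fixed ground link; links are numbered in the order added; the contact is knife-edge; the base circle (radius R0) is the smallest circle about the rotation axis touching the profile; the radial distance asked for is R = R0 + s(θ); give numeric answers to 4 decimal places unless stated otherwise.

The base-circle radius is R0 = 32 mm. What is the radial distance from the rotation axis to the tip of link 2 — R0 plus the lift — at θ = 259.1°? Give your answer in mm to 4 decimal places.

segment 1 (0° to 64.6°, uniform, h = 28) is passed completely: s = 0.0000 + (28) = 28.0000
segment 2 (64.6° to 95.7°, simple-harmonic, h = -13) is passed completely: s = 28.0000 + (-13) = 15.0000
segment 3 (95.7° to 171.4°, cycloidal, h = 14) is passed completely: s = 15.0000 + (14) = 29.0000
segment 4 (171.4° to 213.9°, cycloidal, h = 10) is passed completely: s = 29.0000 + (10) = 39.0000
θ = 259.1° falls in segment 5 (213.9° to 360°, uniform, h = -39): β = 259.1 − 213.9 = 45.2°, B = 146.1°; Δs = -39·45.2/146.1 = -12.0657; s = 39.0000 − 12.0657 = 26.9343
R = R0 + s = 32 + 26.9343 = 58.9343

58.9343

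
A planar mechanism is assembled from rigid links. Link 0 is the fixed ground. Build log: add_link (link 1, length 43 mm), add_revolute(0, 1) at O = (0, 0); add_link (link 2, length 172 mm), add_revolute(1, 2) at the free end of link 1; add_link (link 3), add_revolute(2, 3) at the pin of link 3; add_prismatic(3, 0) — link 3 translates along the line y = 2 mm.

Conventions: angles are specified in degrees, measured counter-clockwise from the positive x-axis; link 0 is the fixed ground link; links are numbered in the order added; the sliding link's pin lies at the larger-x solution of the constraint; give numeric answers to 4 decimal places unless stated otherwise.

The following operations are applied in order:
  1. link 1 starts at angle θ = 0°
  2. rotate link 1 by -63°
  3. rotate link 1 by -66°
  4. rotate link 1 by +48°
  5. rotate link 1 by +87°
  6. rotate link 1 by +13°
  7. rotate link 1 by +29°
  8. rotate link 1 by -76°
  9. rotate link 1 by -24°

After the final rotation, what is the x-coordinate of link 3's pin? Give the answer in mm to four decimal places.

geometry: r = 43 mm, L = 172 mm, e = 2 mm; θ starts at 0°
rotate link 1 by -63°: θ ← 0° -63° = -63°
rotate link 1 by -66°: θ ← -63° -66° = -129°
rotate link 1 by +48°: θ ← -129° +48° = -81°
rotate link 1 by +87°: θ ← -81° +87° = 6°
rotate link 1 by +13°: θ ← 6° +13° = 19°
rotate link 1 by +29°: θ ← 19° +29° = 48°
rotate link 1 by -76°: θ ← 48° -76° = -28°
rotate link 1 by -24°: θ ← -28° -24° = -52°
crank pin P = (r cos θ, r sin θ) = (26.473443, -33.884462)
h = r sin θ − e = -33.884462 − 2 = -35.884462
x = r cos θ + √(L² − h²) = 26.473443 + 168.215057 = 194.688500

194.6885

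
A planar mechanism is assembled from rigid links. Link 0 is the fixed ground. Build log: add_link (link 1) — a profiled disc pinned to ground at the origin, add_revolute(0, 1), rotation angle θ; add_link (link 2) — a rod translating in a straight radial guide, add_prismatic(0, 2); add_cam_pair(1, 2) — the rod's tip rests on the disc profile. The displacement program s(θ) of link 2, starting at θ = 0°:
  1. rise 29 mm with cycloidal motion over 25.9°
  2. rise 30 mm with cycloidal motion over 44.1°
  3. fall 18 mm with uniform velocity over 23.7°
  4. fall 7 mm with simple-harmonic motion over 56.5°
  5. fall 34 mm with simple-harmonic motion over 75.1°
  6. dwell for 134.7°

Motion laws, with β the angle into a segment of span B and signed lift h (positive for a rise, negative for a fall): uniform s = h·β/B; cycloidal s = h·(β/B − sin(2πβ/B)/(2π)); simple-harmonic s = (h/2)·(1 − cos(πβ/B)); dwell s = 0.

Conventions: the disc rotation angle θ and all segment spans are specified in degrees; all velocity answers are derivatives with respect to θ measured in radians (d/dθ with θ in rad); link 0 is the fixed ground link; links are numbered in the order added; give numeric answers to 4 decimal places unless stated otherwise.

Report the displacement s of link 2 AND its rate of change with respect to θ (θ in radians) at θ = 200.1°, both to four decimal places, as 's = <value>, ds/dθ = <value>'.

seg 1 [0°–25.9°] cycloidal, h=29: full span → s += 29 → s = 29.0000
seg 2 [25.9°–70°] cycloidal, h=30: full span → s += 30 → s = 59.0000
seg 3 [70°–93.7°] uniform, h=-18: full span → s += -18 → s = 41.0000
seg 4 [93.7°–150.2°] simple-harmonic, h=-7: full span → s += -7 → s = 34.0000
seg 5 [150.2°–225.3°] simple-harmonic, h=-34: θ=200.1° here. β=49.9, B=75.1. -34/2·(1 − cos(π·0.6644)) = -25.3971 → s = 8.6029
velocity in seg [150.2°–225.3°] (simple-harmonic), θ in radians: β = 49.9° = 0.8709 rad, B = 75.1° = 1.3107 rad; ds/dθ = (πh/(2B)) sin(πβ/B) = (π·(-34)/(2·1.3107)) sin(π·0.6644) = -35.427968 mm/rad

s = 8.6029, ds/dθ = -35.4280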